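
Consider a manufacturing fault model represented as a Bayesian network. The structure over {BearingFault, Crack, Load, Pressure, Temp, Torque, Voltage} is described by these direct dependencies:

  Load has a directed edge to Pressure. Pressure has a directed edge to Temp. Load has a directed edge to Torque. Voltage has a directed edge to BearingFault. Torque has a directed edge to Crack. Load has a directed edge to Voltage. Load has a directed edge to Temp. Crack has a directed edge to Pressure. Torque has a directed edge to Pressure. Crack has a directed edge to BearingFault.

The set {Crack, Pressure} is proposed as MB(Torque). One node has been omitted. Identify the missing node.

Load

Torque has parent Load.
Children of Torque: Crack, Pressure.
Co-parents of Torque (other parents of its children):
  Crack: —
  Pressure: Crack, Load
MB(Torque) = {Crack, Load, Pressure}.
Comparing with the claimed set, Load is missing.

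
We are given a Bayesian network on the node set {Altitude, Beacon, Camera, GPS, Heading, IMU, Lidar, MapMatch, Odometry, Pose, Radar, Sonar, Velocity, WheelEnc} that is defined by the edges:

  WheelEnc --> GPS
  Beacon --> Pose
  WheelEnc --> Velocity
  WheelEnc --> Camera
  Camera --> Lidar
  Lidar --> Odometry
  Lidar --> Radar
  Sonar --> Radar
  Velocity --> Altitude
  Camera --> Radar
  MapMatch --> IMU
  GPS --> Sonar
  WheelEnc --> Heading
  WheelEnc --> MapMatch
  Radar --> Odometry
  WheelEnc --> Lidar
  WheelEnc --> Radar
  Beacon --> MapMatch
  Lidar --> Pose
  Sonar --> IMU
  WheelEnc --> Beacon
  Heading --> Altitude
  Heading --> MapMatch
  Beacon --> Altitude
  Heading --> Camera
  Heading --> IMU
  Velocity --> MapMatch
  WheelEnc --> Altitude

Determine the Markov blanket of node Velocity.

{Altitude, Beacon, Heading, MapMatch, WheelEnc}

Recall MB(v) = parents ∪ children ∪ spouses, where spouses are the other parents of v's children.
Parents of Velocity: WheelEnc.
Ch(Velocity) = {Altitude, MapMatch}.
Co-parents of Velocity (other parents of its children):
  parents(Altitude) \ {Velocity} = {Beacon, Heading, WheelEnc}.
  MapMatch also has parents Beacon, Heading, WheelEnc.
Union: {WheelEnc} ∪ {Altitude, MapMatch} ∪ {Beacon, Heading, WheelEnc} = {Altitude, Beacon, Heading, MapMatch, WheelEnc}.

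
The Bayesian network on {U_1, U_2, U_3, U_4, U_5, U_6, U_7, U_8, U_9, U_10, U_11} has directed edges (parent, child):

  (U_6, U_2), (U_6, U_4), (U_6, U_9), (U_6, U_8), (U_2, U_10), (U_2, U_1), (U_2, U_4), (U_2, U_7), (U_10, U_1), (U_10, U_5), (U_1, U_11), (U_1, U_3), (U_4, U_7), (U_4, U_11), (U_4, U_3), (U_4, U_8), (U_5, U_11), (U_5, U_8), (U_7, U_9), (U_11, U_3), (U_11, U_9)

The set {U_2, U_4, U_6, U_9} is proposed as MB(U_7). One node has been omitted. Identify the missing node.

U_7's parents: U_2, U_4.
U_7 has child U_9.
Other parents of U_7's children:
  parents(U_9) \ {U_7} = {U_6, U_11}.
MB(U_7) = {U_2, U_4, U_6, U_9, U_11}.
Comparing with the claimed set, U_11 is missing.

U_11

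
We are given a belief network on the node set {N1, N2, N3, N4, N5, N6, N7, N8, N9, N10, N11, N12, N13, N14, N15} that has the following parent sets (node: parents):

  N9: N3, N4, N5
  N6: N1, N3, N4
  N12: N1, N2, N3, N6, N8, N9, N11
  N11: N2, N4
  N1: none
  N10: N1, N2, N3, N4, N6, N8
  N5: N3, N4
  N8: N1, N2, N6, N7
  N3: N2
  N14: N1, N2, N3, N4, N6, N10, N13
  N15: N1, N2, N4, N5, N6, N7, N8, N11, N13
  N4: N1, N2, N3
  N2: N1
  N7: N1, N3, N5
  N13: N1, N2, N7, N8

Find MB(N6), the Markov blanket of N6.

Ch(N6) = {N8, N10, N12, N14, N15}.
N6 has parents N1, N3, N4.
Parents of each child, excluding N6:
  N8's other parents are N1, N2, N7.
  N10 also has parents N1, N2, N3, N4, N8.
  N12 also has parents N1, N2, N3, N8, N9, N11.
  N14 also has parents N1, N2, N3, N4, N10, N13.
  N15's other parents are N1, N2, N4, N5, N7, N8, N11, N13.
MB(N6) = {N1, N2, N3, N4, N5, N7, N8, N9, N10, N11, N12, N13, N14, N15}.

{N1, N2, N3, N4, N5, N7, N8, N9, N10, N11, N12, N13, N14, N15}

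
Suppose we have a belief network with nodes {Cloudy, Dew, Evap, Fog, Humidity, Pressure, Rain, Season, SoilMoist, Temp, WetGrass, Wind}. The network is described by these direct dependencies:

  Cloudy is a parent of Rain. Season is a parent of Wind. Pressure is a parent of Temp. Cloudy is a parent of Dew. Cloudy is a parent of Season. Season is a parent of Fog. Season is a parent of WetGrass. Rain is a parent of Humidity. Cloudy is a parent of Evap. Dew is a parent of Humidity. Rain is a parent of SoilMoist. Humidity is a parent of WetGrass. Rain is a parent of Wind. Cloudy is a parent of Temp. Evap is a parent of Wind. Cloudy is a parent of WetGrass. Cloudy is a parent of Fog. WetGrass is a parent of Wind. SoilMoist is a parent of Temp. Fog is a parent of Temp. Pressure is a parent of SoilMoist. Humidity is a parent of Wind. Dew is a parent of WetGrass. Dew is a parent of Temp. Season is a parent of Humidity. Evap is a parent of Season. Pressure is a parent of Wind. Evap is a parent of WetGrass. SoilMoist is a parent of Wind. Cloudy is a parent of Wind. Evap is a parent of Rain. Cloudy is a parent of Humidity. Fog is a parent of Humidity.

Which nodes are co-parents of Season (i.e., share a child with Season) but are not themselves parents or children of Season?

Children of Season: Fog, Humidity, WetGrass, Wind.
  Fog: Cloudy
  Humidity: Cloudy, Dew, Fog, Rain
  WetGrass: Cloudy, Dew, Evap, Humidity
  Wind: Cloudy, Evap, Humidity, Pressure, Rain, SoilMoist, WetGrass
Excluding nodes already adjacent to Season (Cloudy, Evap, Fog, Humidity, WetGrass, Wind), the co-parent-only contribution is {Dew, Pressure, Rain, SoilMoist}.

{Dew, Pressure, Rain, SoilMoist}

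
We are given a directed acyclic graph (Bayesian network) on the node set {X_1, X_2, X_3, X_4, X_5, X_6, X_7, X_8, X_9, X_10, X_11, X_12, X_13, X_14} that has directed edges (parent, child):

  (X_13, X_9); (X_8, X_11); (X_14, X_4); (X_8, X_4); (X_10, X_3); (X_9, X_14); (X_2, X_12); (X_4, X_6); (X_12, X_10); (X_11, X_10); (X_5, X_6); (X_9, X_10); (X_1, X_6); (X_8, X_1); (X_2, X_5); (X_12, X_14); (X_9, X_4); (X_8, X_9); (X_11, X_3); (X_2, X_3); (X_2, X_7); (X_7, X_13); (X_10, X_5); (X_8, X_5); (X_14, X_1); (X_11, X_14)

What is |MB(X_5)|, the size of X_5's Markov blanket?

A node's Markov blanket = Pa ∪ Ch ∪ (parents of Ch other than the node itself).
Parents of X_5: X_2, X_8, X_10.
X_5 has child X_6.
Co-parents of X_5 (other parents of its children):
  X_6: X_1, X_4
MB(X_5) = {X_1, X_2, X_4, X_6, X_8, X_10}, which has 6 nodes.

6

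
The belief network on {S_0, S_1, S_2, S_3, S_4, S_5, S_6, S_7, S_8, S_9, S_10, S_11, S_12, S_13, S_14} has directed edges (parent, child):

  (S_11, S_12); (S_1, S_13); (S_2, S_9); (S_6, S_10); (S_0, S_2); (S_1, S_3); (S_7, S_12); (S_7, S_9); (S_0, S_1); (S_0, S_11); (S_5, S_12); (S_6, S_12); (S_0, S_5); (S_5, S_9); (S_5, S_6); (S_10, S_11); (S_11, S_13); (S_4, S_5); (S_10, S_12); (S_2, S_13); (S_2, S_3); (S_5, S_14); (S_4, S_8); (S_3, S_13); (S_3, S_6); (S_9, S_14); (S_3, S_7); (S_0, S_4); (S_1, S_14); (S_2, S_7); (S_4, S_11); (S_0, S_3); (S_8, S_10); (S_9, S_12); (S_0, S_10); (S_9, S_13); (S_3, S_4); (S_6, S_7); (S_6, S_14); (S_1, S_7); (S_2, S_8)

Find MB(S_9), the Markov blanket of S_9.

{S_1, S_2, S_3, S_5, S_6, S_7, S_10, S_11, S_12, S_13, S_14}

Parents of S_9: S_2, S_5, S_7.
Ch(S_9) = {S_12, S_13, S_14}.
Parents of each child, excluding S_9:
  S_12 also has parents S_5, S_6, S_7, S_10, S_11.
  parents(S_13) \ {S_9} = {S_1, S_2, S_3, S_11}.
  parents(S_14) \ {S_9} = {S_1, S_5, S_6}.
Taking the union gives {S_1, S_2, S_3, S_5, S_6, S_7, S_10, S_11, S_12, S_13, S_14}.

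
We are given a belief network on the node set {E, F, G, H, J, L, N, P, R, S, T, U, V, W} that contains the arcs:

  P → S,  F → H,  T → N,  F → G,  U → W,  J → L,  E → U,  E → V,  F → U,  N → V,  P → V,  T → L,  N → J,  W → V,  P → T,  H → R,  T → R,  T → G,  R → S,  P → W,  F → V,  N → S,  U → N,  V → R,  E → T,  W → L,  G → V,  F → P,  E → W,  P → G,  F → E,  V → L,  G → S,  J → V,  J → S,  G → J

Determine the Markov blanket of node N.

By definition, MB(N) is built from N's parents, N's children, and the co-parents of N.
Pa(N) = {T, U}.
N has children J, S, V.
Parents of each child, excluding N:
  J: G
  V: E, F, G, J, P, W
  S: G, J, P, R
Taking the union gives {E, F, G, J, P, R, S, T, U, V, W}.

{E, F, G, J, P, R, S, T, U, V, W}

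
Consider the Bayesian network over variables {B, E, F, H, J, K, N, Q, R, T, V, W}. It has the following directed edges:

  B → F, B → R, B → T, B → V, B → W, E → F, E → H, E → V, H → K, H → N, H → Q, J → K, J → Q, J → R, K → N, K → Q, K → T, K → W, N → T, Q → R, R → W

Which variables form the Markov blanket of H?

{E, J, K, N, Q}

By definition, MB(H) is built from H's parents, H's children, and the co-parents of H.
H has parent E.
Children of H: K, N, Q.
For each child, the remaining parents (spouses of H):
  K: J
  N: K
  Q: J, K
Union: {E} ∪ {K, N, Q} ∪ {J, K} = {E, J, K, N, Q}.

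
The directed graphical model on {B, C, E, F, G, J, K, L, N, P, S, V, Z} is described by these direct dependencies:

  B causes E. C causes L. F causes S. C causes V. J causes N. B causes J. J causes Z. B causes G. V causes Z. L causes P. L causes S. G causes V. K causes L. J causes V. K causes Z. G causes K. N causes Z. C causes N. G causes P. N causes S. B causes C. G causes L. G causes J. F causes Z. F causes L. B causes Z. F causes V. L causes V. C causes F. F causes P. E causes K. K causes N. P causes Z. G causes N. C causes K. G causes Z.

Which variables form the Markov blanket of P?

{B, F, G, J, K, L, N, V, Z}

P has parents F, G, L.
Ch(P) = {Z}.
For each child, the remaining parents (spouses of P):
  Z: B, F, G, J, K, N, V
Union: {F, G, L} ∪ {Z} ∪ {B, F, G, J, K, N, V} = {B, F, G, J, K, L, N, V, Z}.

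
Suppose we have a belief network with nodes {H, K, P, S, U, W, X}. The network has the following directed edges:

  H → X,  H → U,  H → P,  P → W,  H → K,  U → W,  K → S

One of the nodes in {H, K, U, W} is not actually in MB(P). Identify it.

K

A node's Markov blanket = Pa ∪ Ch ∪ (parents of Ch other than the node itself).
P's children: W.
Parents of P: H.
For each child, the remaining parents (spouses of P):
  W: U
MB(P) = {H, U, W}.
K is neither a parent, child, nor co-parent of P, so it does not belong.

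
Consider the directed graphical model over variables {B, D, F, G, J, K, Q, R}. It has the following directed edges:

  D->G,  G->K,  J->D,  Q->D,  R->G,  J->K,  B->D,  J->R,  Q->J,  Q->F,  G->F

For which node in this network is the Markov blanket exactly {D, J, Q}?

B

The target node must have every member of {D, J, Q} as a parent, child, or co-parent, and no others.
Parents of B: none; children: D; co-parents: J, Q.
These exactly cover the given set, so the node is B.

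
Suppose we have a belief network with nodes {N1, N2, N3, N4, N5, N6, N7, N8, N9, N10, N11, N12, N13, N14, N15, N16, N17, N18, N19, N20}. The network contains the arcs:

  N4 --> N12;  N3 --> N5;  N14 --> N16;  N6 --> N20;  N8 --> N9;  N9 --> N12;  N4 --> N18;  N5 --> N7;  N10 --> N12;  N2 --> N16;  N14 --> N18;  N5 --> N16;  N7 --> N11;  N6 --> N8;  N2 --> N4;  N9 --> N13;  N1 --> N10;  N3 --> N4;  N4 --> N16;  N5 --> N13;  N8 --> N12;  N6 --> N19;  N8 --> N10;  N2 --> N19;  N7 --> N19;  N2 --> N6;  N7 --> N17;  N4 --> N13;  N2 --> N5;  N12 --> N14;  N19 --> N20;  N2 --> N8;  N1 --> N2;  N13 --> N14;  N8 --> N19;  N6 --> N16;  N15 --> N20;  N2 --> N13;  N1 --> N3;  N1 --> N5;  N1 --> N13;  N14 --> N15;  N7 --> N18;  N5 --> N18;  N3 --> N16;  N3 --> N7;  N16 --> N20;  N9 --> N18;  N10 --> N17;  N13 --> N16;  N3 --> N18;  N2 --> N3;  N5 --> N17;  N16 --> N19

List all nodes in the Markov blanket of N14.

{N2, N3, N4, N5, N6, N7, N9, N12, N13, N15, N16, N18}

A node's Markov blanket = Pa ∪ Ch ∪ (parents of Ch other than the node itself).
Parents of N14: N12, N13.
Ch(N14) = {N15, N16, N18}.
Parents of each child, excluding N14:
  N15: —
  N16: N2, N3, N4, N5, N6, N13
  N18: N3, N4, N5, N7, N9
Union: {N12, N13} ∪ {N15, N16, N18} ∪ {N2, N3, N4, N5, N6, N7, N9, N13} = {N2, N3, N4, N5, N6, N7, N9, N12, N13, N15, N16, N18}.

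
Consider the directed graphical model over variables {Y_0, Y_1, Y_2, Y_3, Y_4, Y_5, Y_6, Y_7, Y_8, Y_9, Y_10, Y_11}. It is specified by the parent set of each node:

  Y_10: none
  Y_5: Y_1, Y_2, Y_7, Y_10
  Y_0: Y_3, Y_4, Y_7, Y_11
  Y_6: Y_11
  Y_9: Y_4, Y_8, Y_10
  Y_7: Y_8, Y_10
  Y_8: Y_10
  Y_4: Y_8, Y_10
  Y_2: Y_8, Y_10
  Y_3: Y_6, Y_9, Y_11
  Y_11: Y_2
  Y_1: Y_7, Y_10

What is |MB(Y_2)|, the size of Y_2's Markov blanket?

Y_2 has children Y_5, Y_11.
Pa(Y_2) = {Y_8, Y_10}.
Other parents of Y_2's children:
  Y_11: no additional parents.
  Y_5 also has parents Y_1, Y_7, Y_10.
MB(Y_2) = {Y_1, Y_5, Y_7, Y_8, Y_10, Y_11}, which has 6 nodes.

6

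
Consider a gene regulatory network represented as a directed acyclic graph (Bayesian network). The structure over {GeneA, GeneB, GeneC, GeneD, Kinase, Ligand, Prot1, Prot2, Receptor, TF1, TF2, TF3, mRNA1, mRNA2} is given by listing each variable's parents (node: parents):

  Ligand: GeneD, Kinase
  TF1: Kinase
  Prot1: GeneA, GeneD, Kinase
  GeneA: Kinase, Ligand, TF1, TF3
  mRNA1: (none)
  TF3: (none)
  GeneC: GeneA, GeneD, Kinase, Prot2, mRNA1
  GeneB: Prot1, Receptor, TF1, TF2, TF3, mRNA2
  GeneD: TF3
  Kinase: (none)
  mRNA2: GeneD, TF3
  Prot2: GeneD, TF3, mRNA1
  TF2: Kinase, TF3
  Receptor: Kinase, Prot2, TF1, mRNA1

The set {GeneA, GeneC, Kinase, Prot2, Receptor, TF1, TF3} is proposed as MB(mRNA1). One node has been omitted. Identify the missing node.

GeneD

Recall MB(v) = parents ∪ children ∪ spouses, where spouses are the other parents of v's children.
Parents of mRNA1: none.
mRNA1's children: GeneC, Prot2, Receptor.
Co-parents of mRNA1 (other parents of its children):
  Prot2: GeneD, TF3
  Receptor: Kinase, Prot2, TF1
  GeneC: GeneA, GeneD, Kinase, Prot2
MB(mRNA1) = {GeneA, GeneC, GeneD, Kinase, Prot2, Receptor, TF1, TF3}.
Comparing with the claimed set, GeneD is missing.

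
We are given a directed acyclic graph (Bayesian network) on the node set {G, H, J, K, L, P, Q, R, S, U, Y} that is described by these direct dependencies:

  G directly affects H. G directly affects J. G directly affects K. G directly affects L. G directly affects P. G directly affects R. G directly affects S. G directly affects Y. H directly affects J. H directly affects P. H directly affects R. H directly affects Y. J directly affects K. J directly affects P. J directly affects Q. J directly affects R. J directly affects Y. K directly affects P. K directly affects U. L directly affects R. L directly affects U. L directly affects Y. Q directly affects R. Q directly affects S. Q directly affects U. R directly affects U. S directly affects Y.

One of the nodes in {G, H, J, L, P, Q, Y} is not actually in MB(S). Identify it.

Recall MB(v) = parents ∪ children ∪ spouses, where spouses are the other parents of v's children.
S has parents G, Q.
Children of S: Y.
Parents of each child, excluding S:
  Y also has parents G, H, J, L.
MB(S) = {G, H, J, L, Q, Y}.
P is neither a parent, child, nor co-parent of S, so it does not belong.

P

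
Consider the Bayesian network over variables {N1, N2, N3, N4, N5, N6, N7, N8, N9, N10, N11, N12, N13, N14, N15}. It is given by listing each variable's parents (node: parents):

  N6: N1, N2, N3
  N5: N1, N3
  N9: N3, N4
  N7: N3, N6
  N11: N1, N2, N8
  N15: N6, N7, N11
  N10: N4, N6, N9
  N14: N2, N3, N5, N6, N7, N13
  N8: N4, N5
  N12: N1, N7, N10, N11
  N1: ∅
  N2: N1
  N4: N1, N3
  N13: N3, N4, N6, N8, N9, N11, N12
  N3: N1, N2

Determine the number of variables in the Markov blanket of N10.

By definition, MB(N10) is built from N10's parents, N10's children, and the co-parents of N10.
N10 has parents N4, N6, N9.
Children of N10: N12.
For each child, the remaining parents (spouses of N10):
  parents(N12) \ {N10} = {N1, N7, N11}.
MB(N10) = {N1, N4, N6, N7, N9, N11, N12}, which has 7 nodes.

7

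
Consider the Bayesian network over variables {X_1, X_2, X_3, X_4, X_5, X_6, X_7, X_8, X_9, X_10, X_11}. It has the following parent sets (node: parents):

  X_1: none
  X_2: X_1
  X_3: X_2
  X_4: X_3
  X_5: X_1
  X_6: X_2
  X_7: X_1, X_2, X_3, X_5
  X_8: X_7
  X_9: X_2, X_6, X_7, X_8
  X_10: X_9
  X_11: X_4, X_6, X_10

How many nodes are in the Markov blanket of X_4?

4

X_4's parents: X_3.
X_4's children: X_11.
Other parents of X_4's children:
  X_11's other parents are X_6, X_10.
MB(X_4) = {X_3, X_6, X_10, X_11}, which has 4 nodes.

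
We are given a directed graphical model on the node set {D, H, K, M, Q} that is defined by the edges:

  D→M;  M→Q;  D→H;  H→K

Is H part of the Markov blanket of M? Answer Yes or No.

By definition, MB(M) is built from M's parents, M's children, and the co-parents of M.
M has child Q.
M has parent D.
Other parents of M's children:
  Q has no other parent.
MB(M) = {D, Q}; H is not in this set.

No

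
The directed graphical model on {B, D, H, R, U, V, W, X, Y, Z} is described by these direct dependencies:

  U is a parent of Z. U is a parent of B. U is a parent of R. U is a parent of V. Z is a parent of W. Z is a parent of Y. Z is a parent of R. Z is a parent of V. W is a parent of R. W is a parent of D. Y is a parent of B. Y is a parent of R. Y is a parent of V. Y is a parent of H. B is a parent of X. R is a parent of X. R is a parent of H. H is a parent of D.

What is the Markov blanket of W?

{D, H, R, U, Y, Z}

By definition, MB(W) is built from W's parents, W's children, and the co-parents of W.
Parents of W: Z.
W's children: D, R.
For each child, the remaining parents (spouses of W):
  R: U, Y, Z
  D: H
Union: {Z} ∪ {D, R} ∪ {H, U, Y, Z} = {D, H, R, U, Y, Z}.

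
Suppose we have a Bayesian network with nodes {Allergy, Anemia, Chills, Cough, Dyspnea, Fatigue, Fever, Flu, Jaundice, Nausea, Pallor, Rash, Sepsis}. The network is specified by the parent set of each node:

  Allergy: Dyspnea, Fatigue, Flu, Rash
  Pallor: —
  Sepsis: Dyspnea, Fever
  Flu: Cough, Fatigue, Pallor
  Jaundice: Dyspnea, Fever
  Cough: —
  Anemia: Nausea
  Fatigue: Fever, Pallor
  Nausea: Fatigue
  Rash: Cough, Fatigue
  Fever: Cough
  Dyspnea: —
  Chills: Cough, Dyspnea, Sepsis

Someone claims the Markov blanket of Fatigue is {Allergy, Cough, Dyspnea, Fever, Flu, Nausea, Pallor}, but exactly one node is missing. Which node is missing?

Rash

Fatigue has parents Fever, Pallor.
Ch(Fatigue) = {Allergy, Flu, Nausea, Rash}.
For each child, the remaining parents (spouses of Fatigue):
  parents(Flu) \ {Fatigue} = {Cough, Pallor}.
  Rash's other parent is Cough.
  Nausea has no other parent.
  Allergy's other parents are Dyspnea, Flu, Rash.
MB(Fatigue) = {Allergy, Cough, Dyspnea, Fever, Flu, Nausea, Pallor, Rash}.
Comparing with the claimed set, Rash is missing.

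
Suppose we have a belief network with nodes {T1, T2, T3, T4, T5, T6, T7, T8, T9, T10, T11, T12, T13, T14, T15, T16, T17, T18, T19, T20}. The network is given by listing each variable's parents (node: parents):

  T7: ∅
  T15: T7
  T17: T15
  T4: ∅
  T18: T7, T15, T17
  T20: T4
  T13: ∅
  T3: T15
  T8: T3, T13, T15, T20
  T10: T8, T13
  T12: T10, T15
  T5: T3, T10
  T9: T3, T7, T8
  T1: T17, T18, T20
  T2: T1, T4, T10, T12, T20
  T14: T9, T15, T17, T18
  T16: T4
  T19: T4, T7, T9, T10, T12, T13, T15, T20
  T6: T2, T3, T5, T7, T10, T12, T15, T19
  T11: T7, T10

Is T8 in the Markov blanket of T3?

Yes

T8 is a child of T3.
So T8 ∈ MB(T3).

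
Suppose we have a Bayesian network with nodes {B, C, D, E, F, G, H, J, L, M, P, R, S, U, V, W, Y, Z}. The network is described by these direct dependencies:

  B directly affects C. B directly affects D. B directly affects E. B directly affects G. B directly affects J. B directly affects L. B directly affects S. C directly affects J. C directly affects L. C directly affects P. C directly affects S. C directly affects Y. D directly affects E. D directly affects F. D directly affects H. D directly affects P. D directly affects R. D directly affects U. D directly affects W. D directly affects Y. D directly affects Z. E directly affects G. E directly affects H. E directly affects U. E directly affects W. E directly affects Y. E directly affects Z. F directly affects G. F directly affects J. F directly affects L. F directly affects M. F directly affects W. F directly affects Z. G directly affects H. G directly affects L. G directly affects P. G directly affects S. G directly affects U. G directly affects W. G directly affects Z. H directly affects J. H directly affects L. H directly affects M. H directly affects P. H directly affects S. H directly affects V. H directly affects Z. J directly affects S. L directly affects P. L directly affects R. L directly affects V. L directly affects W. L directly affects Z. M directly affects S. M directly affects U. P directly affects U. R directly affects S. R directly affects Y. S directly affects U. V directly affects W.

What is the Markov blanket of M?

{B, C, D, E, F, G, H, J, P, R, S, U}

M's parents: F, H.
Ch(M) = {S, U}.
Co-parents of M (other parents of its children):
  S also has parents B, C, G, H, J, R.
  U also has parents D, E, G, P, S.
Union: {F, H} ∪ {S, U} ∪ {B, C, D, E, G, H, J, P, R, S} = {B, C, D, E, F, G, H, J, P, R, S, U}.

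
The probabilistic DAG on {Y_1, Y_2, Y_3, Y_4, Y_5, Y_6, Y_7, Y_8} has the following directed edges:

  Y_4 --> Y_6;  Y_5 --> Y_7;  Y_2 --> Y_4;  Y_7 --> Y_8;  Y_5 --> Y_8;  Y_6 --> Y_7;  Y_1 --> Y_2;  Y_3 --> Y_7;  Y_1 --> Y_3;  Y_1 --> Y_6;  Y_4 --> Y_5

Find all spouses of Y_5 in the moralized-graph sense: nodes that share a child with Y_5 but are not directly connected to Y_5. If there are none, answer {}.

{Y_3, Y_6}

Children of Y_5: Y_7, Y_8.
  Y_7: Y_3, Y_6
  Y_8: Y_7
Excluding nodes already adjacent to Y_5 (Y_4, Y_7, Y_8), the co-parent-only contribution is {Y_3, Y_6}.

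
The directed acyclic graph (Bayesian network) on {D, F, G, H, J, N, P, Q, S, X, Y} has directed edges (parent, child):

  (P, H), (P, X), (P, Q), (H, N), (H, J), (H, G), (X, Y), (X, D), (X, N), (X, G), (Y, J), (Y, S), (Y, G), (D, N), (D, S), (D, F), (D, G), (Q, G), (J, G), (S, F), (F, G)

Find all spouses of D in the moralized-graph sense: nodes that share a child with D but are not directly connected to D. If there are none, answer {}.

Children of D: F, G, N, S.
  N also has parents H, X.
  S's other parent is Y.
  parents(F) \ {D} = {S}.
  G also has parents F, H, J, Q, X, Y.
Excluding nodes already adjacent to D (F, G, N, S, X), the co-parent-only contribution is {H, J, Q, Y}.

{H, J, Q, Y}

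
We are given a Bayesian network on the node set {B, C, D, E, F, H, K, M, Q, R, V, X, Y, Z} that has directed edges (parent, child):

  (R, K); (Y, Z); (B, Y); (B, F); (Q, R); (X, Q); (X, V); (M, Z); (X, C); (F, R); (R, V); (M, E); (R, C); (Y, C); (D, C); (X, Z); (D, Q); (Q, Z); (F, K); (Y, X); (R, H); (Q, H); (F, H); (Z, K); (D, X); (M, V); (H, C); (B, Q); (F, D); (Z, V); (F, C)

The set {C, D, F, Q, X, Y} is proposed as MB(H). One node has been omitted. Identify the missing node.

H's children: C.
H's parents: F, Q, R.
Other parents of H's children:
  C also has parents D, F, R, X, Y.
MB(H) = {C, D, F, Q, R, X, Y}.
Comparing with the claimed set, R is missing.

R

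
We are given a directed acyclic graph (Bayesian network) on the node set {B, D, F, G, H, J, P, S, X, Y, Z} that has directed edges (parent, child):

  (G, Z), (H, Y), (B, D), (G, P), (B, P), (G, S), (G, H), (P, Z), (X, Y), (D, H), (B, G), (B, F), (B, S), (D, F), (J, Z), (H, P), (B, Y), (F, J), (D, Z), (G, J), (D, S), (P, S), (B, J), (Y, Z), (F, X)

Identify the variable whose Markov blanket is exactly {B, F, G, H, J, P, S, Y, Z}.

The target node must have every member of {B, F, G, H, J, P, S, Y, Z} as a parent, child, or co-parent, and no others.
Parents of D: B; children: F, H, S, Z; co-parents: B, G, J, P, Y.
These exactly cover the given set, so the node is D.

D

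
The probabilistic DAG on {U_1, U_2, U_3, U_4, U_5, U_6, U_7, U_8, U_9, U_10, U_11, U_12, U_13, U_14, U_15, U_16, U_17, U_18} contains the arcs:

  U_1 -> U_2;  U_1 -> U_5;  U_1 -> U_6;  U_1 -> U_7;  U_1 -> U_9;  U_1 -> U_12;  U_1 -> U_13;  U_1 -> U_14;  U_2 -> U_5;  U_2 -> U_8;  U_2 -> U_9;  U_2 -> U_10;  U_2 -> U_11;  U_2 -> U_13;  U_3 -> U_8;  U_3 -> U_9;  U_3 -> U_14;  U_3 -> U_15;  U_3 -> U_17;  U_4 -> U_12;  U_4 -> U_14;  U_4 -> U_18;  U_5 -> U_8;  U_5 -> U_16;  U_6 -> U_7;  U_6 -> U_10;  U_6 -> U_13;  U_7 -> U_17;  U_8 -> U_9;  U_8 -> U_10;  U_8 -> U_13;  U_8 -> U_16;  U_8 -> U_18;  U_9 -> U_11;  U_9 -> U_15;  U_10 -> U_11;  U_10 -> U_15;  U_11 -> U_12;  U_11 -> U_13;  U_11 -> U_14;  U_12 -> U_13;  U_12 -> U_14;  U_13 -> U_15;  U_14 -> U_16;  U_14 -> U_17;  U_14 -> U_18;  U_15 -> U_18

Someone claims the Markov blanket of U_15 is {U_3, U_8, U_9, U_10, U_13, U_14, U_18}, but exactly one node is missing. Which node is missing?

U_4

Parents of U_15: U_3, U_9, U_10, U_13.
U_15's children: U_18.
For each child, the remaining parents (spouses of U_15):
  U_18's other parents are U_4, U_8, U_14.
MB(U_15) = {U_3, U_4, U_8, U_9, U_10, U_13, U_14, U_18}.
Comparing with the claimed set, U_4 is missing.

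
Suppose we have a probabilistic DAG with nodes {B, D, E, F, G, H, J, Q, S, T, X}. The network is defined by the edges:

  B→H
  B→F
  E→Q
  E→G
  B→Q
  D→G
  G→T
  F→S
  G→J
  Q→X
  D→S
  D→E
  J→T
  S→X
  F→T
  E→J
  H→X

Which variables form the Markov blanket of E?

{B, D, G, J, Q}

The Markov blanket of a node is its parents, its children, and the other parents of its children.
E has children G, J, Q.
Parents of E: D.
For each child, the remaining parents (spouses of E):
  parents(G) \ {E} = {D}.
  parents(J) \ {E} = {G}.
  Q's other parent is B.
Union: {D} ∪ {G, J, Q} ∪ {B, D, G} = {B, D, G, J, Q}.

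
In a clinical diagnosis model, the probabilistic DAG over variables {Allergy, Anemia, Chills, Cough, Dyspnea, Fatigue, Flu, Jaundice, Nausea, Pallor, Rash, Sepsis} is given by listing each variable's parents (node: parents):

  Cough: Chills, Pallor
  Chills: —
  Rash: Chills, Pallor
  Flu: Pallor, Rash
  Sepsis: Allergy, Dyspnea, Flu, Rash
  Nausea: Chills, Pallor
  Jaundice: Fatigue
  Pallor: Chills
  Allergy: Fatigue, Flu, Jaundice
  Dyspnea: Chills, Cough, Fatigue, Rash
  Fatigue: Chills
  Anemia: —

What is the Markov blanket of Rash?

{Allergy, Chills, Cough, Dyspnea, Fatigue, Flu, Pallor, Sepsis}

The Markov blanket of a node is its parents, its children, and the other parents of its children.
Rash has parents Chills, Pallor.
Rash's children: Dyspnea, Flu, Sepsis.
Parents of each child, excluding Rash:
  parents(Flu) \ {Rash} = {Pallor}.
  Dyspnea also has parents Chills, Cough, Fatigue.
  Sepsis also has parents Allergy, Dyspnea, Flu.
So the Markov blanket of Rash is {Allergy, Chills, Cough, Dyspnea, Fatigue, Flu, Pallor, Sepsis}.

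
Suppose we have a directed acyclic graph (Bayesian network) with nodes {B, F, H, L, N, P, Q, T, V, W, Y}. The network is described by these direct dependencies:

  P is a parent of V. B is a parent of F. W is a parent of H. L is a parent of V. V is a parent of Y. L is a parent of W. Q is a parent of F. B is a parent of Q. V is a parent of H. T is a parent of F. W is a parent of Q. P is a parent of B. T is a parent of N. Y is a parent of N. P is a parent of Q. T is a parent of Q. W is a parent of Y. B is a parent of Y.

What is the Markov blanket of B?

Pa(B) = {P}.
Children of B: F, Q, Y.
Co-parents of B (other parents of its children):
  parents(Q) \ {B} = {P, T, W}.
  parents(F) \ {B} = {Q, T}.
  Y also has parents V, W.
MB(B) = {F, P, Q, T, V, W, Y}.

{F, P, Q, T, V, W, Y}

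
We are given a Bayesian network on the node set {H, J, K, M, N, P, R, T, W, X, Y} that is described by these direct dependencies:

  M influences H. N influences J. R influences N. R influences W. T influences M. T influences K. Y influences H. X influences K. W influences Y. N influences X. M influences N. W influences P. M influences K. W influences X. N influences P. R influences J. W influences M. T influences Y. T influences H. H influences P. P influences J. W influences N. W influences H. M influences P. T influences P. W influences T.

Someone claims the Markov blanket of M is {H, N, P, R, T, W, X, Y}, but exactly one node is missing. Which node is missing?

By definition, MB(M) is built from M's parents, M's children, and the co-parents of M.
Parents of M: T, W.
M's children: H, K, N, P.
For each child, the remaining parents (spouses of M):
  parents(H) \ {M} = {T, W, Y}.
  N also has parents R, W.
  P's other parents are H, N, T, W.
  parents(K) \ {M} = {T, X}.
MB(M) = {H, K, N, P, R, T, W, X, Y}.
Comparing with the claimed set, K is missing.

K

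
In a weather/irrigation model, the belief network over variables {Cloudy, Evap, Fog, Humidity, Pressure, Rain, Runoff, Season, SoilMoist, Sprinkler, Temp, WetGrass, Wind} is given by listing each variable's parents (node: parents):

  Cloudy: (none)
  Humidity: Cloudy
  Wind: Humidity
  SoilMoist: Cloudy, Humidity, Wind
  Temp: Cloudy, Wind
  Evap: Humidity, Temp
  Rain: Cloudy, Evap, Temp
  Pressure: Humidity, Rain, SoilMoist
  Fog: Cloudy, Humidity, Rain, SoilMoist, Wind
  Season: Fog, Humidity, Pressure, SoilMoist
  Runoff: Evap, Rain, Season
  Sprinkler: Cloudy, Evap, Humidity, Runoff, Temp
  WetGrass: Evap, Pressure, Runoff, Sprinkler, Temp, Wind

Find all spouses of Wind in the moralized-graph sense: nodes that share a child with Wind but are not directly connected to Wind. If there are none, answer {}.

{Cloudy, Evap, Pressure, Rain, Runoff, Sprinkler}

Children of Wind: Fog, SoilMoist, Temp, WetGrass.
  SoilMoist: Cloudy, Humidity
  Temp: Cloudy
  Fog: Cloudy, Humidity, Rain, SoilMoist
  WetGrass: Evap, Pressure, Runoff, Sprinkler, Temp
Excluding nodes already adjacent to Wind (Fog, Humidity, SoilMoist, Temp, WetGrass), the co-parent-only contribution is {Cloudy, Evap, Pressure, Rain, Runoff, Sprinkler}.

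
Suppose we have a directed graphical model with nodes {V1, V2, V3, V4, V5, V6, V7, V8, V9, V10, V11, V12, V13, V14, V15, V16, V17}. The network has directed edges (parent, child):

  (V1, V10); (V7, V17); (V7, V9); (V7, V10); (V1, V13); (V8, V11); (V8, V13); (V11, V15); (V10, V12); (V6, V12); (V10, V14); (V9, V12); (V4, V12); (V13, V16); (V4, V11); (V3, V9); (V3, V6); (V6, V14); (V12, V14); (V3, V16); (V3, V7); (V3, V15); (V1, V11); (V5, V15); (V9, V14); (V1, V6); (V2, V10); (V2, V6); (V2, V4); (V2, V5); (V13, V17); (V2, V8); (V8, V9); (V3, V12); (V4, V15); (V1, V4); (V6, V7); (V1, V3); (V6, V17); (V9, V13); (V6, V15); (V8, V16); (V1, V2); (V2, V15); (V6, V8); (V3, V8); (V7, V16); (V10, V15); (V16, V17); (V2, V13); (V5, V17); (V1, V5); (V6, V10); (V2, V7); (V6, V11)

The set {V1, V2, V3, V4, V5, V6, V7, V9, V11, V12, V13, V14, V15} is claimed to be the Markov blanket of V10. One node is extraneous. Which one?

By definition, MB(V10) is built from V10's parents, V10's children, and the co-parents of V10.
Parents of V10: V1, V2, V6, V7.
V10 has children V12, V14, V15.
For each child, the remaining parents (spouses of V10):
  parents(V12) \ {V10} = {V3, V4, V6, V9}.
  V14's other parents are V6, V9, V12.
  V15 also has parents V2, V3, V4, V5, V6, V11.
MB(V10) = {V1, V2, V3, V4, V5, V6, V7, V9, V11, V12, V14, V15}.
V13 is neither a parent, child, nor co-parent of V10, so it does not belong.

V13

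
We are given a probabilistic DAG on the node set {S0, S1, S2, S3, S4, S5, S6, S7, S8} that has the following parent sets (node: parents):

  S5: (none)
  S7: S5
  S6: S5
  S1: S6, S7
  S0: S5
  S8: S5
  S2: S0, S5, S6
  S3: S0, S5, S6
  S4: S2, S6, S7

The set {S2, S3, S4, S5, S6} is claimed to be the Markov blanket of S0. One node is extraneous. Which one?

S4

Pa(S0) = {S5}.
S0's children: S2, S3.
Other parents of S0's children:
  S2 also has parents S5, S6.
  S3 also has parents S5, S6.
MB(S0) = {S2, S3, S5, S6}.
S4 is neither a parent, child, nor co-parent of S0, so it does not belong.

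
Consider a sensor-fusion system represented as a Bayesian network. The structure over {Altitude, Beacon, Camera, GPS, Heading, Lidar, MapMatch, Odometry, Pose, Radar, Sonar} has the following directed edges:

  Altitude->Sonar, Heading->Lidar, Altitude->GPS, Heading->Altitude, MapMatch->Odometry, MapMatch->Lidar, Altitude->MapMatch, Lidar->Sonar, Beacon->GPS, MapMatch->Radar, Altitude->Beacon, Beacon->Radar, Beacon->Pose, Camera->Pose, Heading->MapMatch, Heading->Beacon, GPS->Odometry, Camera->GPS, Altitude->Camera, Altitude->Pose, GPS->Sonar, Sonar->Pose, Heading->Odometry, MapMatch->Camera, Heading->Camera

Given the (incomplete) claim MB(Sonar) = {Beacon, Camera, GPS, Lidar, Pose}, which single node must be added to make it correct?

Sonar has parents Altitude, GPS, Lidar.
Sonar has child Pose.
Parents of each child, excluding Sonar:
  Pose: Altitude, Beacon, Camera
MB(Sonar) = {Altitude, Beacon, Camera, GPS, Lidar, Pose}.
Comparing with the claimed set, Altitude is missing.

Altitude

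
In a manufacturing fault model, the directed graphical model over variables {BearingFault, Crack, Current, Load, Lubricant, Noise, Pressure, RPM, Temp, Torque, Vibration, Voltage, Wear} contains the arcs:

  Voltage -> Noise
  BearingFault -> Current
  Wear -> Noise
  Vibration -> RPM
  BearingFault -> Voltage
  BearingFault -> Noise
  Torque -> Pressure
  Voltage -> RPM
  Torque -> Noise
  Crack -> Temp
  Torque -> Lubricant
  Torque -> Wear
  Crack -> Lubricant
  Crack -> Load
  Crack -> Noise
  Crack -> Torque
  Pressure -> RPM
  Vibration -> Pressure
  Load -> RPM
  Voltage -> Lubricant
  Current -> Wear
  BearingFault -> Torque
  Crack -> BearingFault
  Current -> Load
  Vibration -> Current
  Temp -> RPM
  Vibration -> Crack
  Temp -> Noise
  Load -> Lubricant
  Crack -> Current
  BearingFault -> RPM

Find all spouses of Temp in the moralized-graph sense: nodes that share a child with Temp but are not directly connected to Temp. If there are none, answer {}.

{BearingFault, Load, Pressure, Torque, Vibration, Voltage, Wear}

Children of Temp: Noise, RPM.
  Noise: BearingFault, Crack, Torque, Voltage, Wear
  RPM: BearingFault, Load, Pressure, Vibration, Voltage
Excluding nodes already adjacent to Temp (Crack, Noise, RPM), the co-parent-only contribution is {BearingFault, Load, Pressure, Torque, Vibration, Voltage, Wear}.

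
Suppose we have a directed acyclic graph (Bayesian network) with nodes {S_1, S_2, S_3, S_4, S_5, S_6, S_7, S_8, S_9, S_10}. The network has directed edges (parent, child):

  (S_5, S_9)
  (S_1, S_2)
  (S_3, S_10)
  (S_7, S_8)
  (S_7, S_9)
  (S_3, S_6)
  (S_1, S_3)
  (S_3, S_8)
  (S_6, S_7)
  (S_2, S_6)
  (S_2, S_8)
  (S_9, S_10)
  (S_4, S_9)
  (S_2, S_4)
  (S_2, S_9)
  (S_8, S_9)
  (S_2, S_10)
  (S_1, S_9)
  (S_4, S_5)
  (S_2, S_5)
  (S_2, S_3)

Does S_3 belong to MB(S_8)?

Yes

S_3 is a parent of S_8.
So S_3 ∈ MB(S_8).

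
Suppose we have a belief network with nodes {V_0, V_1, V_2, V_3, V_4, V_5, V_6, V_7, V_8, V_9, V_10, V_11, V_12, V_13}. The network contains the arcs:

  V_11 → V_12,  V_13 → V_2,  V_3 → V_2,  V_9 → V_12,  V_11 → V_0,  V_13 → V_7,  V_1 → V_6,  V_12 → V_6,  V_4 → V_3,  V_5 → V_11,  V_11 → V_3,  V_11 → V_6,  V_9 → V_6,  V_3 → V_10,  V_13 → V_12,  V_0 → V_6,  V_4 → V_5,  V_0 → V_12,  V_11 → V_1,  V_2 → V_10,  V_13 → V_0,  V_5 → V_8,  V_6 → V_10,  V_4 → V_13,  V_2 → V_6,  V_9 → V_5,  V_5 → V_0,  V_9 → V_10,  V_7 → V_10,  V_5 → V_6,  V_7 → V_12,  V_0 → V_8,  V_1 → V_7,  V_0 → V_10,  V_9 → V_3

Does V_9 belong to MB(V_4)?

Yes

V_9 is a co-parent of V_4: both are parents of V_5, V_3.
So V_9 ∈ MB(V_4).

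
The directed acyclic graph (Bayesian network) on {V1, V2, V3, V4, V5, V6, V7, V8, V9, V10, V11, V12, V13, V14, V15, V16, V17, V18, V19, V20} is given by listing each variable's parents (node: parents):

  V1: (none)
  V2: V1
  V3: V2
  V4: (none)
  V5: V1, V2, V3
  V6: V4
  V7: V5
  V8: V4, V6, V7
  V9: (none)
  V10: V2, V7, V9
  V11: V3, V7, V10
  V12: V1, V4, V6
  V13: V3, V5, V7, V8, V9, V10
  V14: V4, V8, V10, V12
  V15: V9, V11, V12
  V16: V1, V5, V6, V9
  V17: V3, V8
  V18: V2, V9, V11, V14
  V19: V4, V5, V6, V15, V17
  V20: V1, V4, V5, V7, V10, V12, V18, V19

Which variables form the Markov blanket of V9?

A node's Markov blanket = Pa ∪ Ch ∪ (parents of Ch other than the node itself).
Parents of V9: none.
Ch(V9) = {V10, V13, V15, V16, V18}.
Co-parents of V9 (other parents of its children):
  V10: V2, V7
  V13: V3, V5, V7, V8, V10
  V15: V11, V12
  V16: V1, V5, V6
  V18: V2, V11, V14
Taking the union gives {V1, V2, V3, V5, V6, V7, V8, V10, V11, V12, V13, V14, V15, V16, V18}.

{V1, V2, V3, V5, V6, V7, V8, V10, V11, V12, V13, V14, V15, V16, V18}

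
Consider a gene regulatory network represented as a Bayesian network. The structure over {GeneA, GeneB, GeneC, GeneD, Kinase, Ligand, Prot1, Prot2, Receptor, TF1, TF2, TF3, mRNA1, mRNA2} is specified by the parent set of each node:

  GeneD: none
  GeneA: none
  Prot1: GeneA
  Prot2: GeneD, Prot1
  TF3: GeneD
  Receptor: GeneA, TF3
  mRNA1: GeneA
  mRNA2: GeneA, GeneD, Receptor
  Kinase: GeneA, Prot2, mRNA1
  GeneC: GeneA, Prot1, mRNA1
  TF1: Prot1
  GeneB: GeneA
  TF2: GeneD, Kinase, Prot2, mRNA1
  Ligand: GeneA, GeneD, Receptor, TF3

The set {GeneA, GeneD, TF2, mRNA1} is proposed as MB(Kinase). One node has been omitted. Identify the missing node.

By definition, MB(Kinase) is built from Kinase's parents, Kinase's children, and the co-parents of Kinase.
Kinase's children: TF2.
Kinase has parents GeneA, Prot2, mRNA1.
Co-parents of Kinase (other parents of its children):
  TF2: GeneD, Prot2, mRNA1
MB(Kinase) = {GeneA, GeneD, Prot2, TF2, mRNA1}.
Comparing with the claimed set, Prot2 is missing.

Prot2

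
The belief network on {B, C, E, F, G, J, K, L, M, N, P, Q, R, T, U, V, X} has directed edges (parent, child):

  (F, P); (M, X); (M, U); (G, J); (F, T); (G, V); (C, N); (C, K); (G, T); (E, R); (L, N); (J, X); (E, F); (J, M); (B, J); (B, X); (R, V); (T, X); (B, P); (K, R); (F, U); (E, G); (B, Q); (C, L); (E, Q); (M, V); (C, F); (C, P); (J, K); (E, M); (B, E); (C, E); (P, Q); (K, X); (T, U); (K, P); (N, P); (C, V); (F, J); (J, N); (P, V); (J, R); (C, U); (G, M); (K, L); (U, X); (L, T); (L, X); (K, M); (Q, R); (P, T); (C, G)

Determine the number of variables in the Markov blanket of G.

G's parents: C, E.
G's children: J, M, T, V.
Other parents of G's children:
  parents(J) \ {G} = {B, F}.
  M also has parents E, J, K.
  T also has parents F, L, P.
  V also has parents C, M, P, R.
MB(G) = {B, C, E, F, J, K, L, M, P, R, T, V}, which has 12 nodes.

12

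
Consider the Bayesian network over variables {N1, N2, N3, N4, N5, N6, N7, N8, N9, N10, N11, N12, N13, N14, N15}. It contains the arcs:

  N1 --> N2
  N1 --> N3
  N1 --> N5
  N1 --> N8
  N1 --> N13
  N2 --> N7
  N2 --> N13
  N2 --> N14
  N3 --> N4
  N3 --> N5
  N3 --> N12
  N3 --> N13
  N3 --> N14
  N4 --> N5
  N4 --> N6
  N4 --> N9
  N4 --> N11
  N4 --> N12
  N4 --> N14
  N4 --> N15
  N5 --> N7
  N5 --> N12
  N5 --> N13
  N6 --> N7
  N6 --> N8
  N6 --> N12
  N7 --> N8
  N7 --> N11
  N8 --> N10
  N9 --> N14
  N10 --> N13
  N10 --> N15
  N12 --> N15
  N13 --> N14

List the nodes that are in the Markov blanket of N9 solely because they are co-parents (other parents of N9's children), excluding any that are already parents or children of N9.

Children of N9: N14.
  N14's other parents are N2, N3, N4, N13.
Excluding nodes already adjacent to N9 (N4, N14), the co-parent-only contribution is {N2, N3, N13}.

{N2, N3, N13}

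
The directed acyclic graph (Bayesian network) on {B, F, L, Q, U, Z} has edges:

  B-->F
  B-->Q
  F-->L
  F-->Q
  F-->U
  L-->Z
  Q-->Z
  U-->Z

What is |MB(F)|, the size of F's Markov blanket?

4

F has parent B.
Children of F: L, Q, U.
Other parents of F's children:
  L: —
  Q: B
  U: —
MB(F) = {B, L, Q, U}, which has 4 nodes.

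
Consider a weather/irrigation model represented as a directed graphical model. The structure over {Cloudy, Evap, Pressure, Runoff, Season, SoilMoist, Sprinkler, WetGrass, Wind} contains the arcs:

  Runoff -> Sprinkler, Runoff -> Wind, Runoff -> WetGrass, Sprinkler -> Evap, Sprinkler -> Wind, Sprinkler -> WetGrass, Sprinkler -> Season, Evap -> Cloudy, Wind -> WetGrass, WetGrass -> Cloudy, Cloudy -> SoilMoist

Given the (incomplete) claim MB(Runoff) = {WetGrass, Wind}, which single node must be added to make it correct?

Sprinkler

Ch(Runoff) = {Sprinkler, WetGrass, Wind}.
Runoff's parents: none.
Parents of each child, excluding Runoff:
  Sprinkler: no additional parents.
  Wind's other parent is Sprinkler.
  WetGrass also has parents Sprinkler, Wind.
MB(Runoff) = {Sprinkler, WetGrass, Wind}.
Comparing with the claimed set, Sprinkler is missing.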